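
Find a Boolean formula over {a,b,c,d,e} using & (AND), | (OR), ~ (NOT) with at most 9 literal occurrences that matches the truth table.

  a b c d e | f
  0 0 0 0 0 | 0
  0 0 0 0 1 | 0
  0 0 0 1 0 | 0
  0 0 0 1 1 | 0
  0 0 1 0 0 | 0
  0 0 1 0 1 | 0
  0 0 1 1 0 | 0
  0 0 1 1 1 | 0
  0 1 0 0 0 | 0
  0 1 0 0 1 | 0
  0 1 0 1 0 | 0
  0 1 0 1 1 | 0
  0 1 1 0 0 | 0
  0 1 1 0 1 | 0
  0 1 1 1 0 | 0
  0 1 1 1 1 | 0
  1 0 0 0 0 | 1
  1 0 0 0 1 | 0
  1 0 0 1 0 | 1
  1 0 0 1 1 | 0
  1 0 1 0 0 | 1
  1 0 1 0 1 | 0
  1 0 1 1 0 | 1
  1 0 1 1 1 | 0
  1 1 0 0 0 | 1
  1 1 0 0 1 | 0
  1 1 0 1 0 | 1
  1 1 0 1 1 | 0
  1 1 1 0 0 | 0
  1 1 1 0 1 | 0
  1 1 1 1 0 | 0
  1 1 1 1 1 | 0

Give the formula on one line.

((a & ~e) & ((~d & (a & ~b)) | ((~e | ~c) & (~c | ~b))))

  ~e = 10101010101010101010101010101010
  (a & ~e) = 00000000000000001010101010101010
  ~d = 11001100110011001100110011001100
  ~b = 11111111000000001111111100000000
  (a & ~b) = 00000000000000001111111100000000
  (~d & (a & ~b)) = 00000000000000001100110000000000
  ~c = 11110000111100001111000011110000
  (~e | ~c) = 11111010111110101111101011111010
  (~c | ~b) = 11111111111100001111111111110000
  ((~e | ~c) & (~c | ~b)) = 11111010111100001111101011110000
  ((~d & (a & ~b)) | ((~e | ~c) & (~c | ~b))) = 11111010111100001111111011110000
  ((a & ~e) & ((~d & (a & ~b)) | ((~e | ~c) & (~c | ~b)))) = 00000000000000001010101010100000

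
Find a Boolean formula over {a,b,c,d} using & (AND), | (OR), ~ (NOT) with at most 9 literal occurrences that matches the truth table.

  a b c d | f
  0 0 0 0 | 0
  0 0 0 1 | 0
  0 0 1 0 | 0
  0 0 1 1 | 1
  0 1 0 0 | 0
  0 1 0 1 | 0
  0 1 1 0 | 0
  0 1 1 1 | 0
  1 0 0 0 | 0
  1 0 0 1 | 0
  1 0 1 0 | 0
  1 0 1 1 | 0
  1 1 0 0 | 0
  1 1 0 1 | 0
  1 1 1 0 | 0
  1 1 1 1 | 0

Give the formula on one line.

  ~b = 1111000011110000
  (c | d) = 0111011101110111
  (~b & (c | d)) = 0111000001110000
  (d & c) = 0001000100010001
  ~a = 1111111100000000
  ((d & c) & ~a) = 0001000100000000
  ((~b & (c | d)) & ((d & c) & ~a)) = 0001000000000000

((~b & (c | d)) & ((d & c) & ~a))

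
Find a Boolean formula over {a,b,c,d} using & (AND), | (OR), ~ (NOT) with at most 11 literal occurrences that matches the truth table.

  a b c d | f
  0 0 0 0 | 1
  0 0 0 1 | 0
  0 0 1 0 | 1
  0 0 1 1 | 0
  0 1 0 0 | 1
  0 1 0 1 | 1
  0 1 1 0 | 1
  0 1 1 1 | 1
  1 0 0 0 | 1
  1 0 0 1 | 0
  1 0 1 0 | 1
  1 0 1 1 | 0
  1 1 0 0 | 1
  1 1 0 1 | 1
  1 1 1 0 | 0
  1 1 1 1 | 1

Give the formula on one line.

(((b & ~a) & ~d) | ((~b & ~d) | ((~c | d) & b)))

  ~a = 1111111100000000
  (b & ~a) = 0000111100000000
  ~d = 1010101010101010
  ((b & ~a) & ~d) = 0000101000000000
  ~b = 1111000011110000
  (~b & ~d) = 1010000010100000
  ~c = 1100110011001100
  (~c | d) = 1101110111011101
  ((~c | d) & b) = 0000110100001101
  ((~b & ~d) | ((~c | d) & b)) = 1010110110101101
  (((b & ~a) & ~d) | ((~b & ~d) | ((~c | d) & b))) = 1010111110101101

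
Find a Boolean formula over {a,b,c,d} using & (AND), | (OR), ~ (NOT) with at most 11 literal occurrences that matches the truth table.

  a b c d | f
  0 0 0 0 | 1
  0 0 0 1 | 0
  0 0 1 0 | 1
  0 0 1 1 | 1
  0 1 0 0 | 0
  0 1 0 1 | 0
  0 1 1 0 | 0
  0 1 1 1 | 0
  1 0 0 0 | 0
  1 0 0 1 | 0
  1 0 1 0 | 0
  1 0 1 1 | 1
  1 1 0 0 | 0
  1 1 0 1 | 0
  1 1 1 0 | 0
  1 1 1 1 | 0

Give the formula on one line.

  ~b = 1111000011110000
  ~a = 1111111100000000
  (~b & ~a) = 1111000000000000
  ~d = 1010101010101010
  (~b & ~d) = 1010000010100000
  ((~b & ~a) & (~b & ~d)) = 1010000000000000
  ~c = 1100110011001100
  (~c & a) = 0000000011001100
  (d | (~c & a)) = 0101010111011101
  (c & ~b) = 0011000000110000
  ((d | (~c & a)) & (c & ~b)) = 0001000000010000
  (((~b & ~a) & (~b & ~d)) | ((d | (~c & a)) & (c & ~b))) = 1011000000010000

(((~b & ~a) & (~b & ~d)) | ((d | (~c & a)) & (c & ~b)))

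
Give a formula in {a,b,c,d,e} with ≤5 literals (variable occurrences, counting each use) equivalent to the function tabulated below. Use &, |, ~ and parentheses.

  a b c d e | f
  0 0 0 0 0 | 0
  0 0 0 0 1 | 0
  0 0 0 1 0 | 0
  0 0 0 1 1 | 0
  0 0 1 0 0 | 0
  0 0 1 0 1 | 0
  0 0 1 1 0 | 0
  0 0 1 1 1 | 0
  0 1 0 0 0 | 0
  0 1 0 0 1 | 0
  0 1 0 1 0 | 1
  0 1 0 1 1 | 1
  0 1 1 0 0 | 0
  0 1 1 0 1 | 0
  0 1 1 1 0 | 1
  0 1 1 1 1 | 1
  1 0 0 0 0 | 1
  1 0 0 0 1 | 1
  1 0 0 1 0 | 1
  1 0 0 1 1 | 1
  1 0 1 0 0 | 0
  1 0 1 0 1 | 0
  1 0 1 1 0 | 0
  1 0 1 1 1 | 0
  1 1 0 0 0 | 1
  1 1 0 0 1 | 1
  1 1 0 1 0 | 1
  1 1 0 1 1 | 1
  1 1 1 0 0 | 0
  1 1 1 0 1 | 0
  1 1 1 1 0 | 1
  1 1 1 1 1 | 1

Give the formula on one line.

  ~c = 11110000111100001111000011110000
  (~c & a) = 00000000000000001111000011110000
  (d & b) = 00000000001100110000000000110011
  ((~c & a) | (d & b)) = 00000000001100111111000011110011

((~c & a) | (d & b))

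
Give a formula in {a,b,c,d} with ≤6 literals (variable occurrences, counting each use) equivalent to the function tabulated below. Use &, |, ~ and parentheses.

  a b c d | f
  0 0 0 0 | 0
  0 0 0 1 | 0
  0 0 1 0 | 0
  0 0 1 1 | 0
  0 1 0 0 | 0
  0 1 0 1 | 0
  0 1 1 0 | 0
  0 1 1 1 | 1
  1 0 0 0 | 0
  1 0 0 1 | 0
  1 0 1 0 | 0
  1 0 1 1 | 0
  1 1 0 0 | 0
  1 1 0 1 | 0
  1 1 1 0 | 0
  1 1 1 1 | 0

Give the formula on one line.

(~a & (b & (c & d)))

  ~a = 1111111100000000
  (c & d) = 0001000100010001
  (b & (c & d)) = 0000000100000001
  (~a & (b & (c & d))) = 0000000100000000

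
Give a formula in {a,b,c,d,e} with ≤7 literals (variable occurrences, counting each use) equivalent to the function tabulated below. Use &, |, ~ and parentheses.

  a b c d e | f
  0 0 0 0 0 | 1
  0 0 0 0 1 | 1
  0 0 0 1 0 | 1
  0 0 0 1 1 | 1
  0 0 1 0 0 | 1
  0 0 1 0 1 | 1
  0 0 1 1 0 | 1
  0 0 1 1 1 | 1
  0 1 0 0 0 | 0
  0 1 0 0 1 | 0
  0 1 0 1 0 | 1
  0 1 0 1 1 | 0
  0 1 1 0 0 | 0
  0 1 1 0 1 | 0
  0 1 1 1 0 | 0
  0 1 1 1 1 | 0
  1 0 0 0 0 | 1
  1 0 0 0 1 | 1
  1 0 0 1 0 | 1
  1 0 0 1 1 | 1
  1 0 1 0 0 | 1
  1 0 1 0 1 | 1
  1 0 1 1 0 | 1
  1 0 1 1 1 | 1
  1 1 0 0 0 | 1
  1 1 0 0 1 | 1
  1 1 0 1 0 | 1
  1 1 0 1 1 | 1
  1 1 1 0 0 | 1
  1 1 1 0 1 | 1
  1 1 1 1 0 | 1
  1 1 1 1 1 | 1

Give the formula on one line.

((a | ~b) | ((b & ~c) & (d & ~e)))

  ~b = 11111111000000001111111100000000
  (a | ~b) = 11111111000000001111111111111111
  ~c = 11110000111100001111000011110000
  (b & ~c) = 00000000111100000000000011110000
  ~e = 10101010101010101010101010101010
  (d & ~e) = 00100010001000100010001000100010
  ((b & ~c) & (d & ~e)) = 00000000001000000000000000100000
  ((a | ~b) | ((b & ~c) & (d & ~e))) = 11111111001000001111111111111111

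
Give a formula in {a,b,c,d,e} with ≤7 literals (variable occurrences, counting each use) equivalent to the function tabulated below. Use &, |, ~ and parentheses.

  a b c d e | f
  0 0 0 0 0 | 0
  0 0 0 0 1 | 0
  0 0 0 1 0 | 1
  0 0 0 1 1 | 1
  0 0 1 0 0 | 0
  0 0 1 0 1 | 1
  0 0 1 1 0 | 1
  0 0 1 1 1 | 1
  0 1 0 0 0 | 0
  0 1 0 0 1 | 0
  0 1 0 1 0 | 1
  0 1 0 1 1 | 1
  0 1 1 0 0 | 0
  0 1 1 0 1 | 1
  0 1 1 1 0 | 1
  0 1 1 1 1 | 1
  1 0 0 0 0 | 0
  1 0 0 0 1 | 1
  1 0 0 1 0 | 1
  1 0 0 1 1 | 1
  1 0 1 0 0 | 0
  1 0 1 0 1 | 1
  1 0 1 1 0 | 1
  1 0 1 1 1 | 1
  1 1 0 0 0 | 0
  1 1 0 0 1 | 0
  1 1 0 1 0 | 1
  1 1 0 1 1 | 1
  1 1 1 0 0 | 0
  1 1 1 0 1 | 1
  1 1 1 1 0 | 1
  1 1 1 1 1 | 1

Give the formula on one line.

  ~b = 11111111000000001111111100000000
  (~b & a) = 00000000000000001111111100000000
  ((~b & a) | c) = 00001111000011111111111100001111
  (e & ((~b & a) | c)) = 00000101000001010101010100000101
  ((e & ((~b & a) | c)) | d) = 00110111001101110111011100110111

((e & ((~b & a) | c)) | d)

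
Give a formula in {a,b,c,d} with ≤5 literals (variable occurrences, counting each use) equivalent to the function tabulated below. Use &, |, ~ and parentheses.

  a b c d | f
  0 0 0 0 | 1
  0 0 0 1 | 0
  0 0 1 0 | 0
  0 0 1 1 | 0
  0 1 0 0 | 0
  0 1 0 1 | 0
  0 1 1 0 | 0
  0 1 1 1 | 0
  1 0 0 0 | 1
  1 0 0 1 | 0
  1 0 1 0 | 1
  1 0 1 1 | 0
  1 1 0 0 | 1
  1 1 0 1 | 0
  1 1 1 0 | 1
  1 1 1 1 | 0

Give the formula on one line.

  ~b = 1111000011110000
  ~c = 1100110011001100
  (~b & ~c) = 1100000011000000
  ((~b & ~c) | a) = 1100000011111111
  ~d = 1010101010101010
  (((~b & ~c) | a) & ~d) = 1000000010101010

(((~b & ~c) | a) & ~d)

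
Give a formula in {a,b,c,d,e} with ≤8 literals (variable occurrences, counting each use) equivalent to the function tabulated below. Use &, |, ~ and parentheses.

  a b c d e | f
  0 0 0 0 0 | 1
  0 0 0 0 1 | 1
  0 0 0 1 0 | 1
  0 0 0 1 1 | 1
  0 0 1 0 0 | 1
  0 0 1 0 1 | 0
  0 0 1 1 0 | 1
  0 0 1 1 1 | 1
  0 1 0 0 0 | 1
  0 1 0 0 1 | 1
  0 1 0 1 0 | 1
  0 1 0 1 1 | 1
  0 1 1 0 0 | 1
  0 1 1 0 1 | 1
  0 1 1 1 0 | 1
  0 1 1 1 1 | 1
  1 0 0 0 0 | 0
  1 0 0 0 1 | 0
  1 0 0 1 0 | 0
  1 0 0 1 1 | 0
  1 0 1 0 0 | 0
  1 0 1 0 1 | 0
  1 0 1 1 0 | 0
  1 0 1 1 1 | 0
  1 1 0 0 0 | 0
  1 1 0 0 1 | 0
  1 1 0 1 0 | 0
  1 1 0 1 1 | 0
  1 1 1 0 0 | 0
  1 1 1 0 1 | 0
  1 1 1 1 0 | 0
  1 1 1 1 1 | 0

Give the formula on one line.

  ~c = 11110000111100001111000011110000
  (~c | b) = 11110000111111111111000011111111
  ~e = 10101010101010101010101010101010
  ~b = 11111111000000001111111100000000
  (c & ~b) = 00001111000000000000111100000000
  ((c & ~b) & d) = 00000011000000000000001100000000
  (~e | ((c & ~b) & d)) = 10101011101010101010101110101010
  ((~c | b) | (~e | ((c & ~b) & d))) = 11111011111111111111101111111111
  ~a = 11111111111111110000000000000000
  (((~c | b) | (~e | ((c & ~b) & d))) & ~a) = 11111011111111110000000000000000

(((~c | b) | (~e | ((c & ~b) & d))) & ~a)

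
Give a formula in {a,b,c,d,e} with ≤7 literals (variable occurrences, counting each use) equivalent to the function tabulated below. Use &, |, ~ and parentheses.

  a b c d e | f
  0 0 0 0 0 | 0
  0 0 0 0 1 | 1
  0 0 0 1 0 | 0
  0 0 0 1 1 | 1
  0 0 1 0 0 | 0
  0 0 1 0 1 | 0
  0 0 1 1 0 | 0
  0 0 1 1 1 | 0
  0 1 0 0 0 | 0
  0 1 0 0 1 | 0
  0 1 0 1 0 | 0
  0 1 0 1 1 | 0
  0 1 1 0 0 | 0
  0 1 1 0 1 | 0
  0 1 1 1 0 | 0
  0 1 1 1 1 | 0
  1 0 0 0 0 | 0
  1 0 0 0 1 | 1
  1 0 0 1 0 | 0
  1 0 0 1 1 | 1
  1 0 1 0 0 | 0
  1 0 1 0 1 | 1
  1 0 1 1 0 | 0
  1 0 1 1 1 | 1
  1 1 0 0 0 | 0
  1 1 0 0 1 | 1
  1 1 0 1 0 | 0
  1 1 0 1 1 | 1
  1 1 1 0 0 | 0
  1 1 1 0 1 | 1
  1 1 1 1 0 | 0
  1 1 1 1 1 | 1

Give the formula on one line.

(e & ((~c & ~b) | a))

  ~c = 11110000111100001111000011110000
  ~b = 11111111000000001111111100000000
  (~c & ~b) = 11110000000000001111000000000000
  ((~c & ~b) | a) = 11110000000000001111111111111111
  (e & ((~c & ~b) | a)) = 01010000000000000101010101010101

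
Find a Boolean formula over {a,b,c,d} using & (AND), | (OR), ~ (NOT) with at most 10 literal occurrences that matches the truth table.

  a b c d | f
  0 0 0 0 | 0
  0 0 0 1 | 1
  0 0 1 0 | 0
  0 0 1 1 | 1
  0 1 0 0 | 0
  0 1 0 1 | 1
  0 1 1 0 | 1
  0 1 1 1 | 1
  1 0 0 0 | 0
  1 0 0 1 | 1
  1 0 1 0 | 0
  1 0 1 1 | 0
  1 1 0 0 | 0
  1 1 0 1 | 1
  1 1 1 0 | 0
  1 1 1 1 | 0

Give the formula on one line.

(((~b | c) | d) & ((~a | ~c) & (d | b)))

  ~b = 1111000011110000
  (~b | c) = 1111001111110011
  ((~b | c) | d) = 1111011111110111
  ~a = 1111111100000000
  ~c = 1100110011001100
  (~a | ~c) = 1111111111001100
  (d | b) = 0101111101011111
  ((~a | ~c) & (d | b)) = 0101111101001100
  (((~b | c) | d) & ((~a | ~c) & (d | b))) = 0101011101000100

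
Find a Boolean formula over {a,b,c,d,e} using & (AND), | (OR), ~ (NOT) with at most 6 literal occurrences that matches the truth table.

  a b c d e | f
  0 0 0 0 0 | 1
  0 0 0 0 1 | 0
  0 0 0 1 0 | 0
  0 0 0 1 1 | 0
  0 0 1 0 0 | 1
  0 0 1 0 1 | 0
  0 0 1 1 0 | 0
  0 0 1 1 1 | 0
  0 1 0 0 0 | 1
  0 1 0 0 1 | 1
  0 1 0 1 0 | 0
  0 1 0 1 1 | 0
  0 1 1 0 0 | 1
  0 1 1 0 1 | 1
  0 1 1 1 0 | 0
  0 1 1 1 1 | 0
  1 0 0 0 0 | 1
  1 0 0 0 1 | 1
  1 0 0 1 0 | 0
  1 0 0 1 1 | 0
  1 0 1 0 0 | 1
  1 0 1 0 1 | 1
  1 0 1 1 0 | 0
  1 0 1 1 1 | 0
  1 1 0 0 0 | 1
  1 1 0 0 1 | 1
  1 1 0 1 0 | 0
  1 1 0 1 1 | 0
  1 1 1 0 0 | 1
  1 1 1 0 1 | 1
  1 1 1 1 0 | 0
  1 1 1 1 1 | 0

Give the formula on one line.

  ~d = 11001100110011001100110011001100
  (b | a) = 00000000111111111111111111111111
  ~e = 10101010101010101010101010101010
  (b | ~e) = 10101010111111111010101011111111
  ((b | a) | (b | ~e)) = 10101010111111111111111111111111
  (~d & ((b | a) | (b | ~e))) = 10001000110011001100110011001100

(~d & ((b | a) | (b | ~e)))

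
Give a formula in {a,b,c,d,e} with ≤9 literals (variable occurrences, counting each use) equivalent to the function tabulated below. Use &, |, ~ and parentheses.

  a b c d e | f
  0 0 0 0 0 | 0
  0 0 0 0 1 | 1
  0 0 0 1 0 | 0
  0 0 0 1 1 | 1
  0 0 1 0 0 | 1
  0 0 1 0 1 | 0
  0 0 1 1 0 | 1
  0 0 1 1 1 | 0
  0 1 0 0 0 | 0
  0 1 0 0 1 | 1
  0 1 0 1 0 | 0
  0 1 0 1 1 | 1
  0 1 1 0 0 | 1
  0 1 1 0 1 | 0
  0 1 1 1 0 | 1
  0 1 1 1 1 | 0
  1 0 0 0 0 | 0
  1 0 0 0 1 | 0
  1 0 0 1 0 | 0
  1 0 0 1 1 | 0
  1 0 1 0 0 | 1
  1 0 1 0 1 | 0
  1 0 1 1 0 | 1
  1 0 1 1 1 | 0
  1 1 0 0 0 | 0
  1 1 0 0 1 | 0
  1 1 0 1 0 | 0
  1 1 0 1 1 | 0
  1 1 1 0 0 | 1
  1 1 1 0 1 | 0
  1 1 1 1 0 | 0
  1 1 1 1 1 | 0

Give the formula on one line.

(((c & ~e) | (e & (~a & ~c))) & (~a | ((~d | e) | ~b)))

  ~e = 10101010101010101010101010101010
  (c & ~e) = 00001010000010100000101000001010
  ~a = 11111111111111110000000000000000
  ~c = 11110000111100001111000011110000
  (~a & ~c) = 11110000111100000000000000000000
  (e & (~a & ~c)) = 01010000010100000000000000000000
  ((c & ~e) | (e & (~a & ~c))) = 01011010010110100000101000001010
  ~d = 11001100110011001100110011001100
  (~d | e) = 11011101110111011101110111011101
  ~b = 11111111000000001111111100000000
  ((~d | e) | ~b) = 11111111110111011111111111011101
  (~a | ((~d | e) | ~b)) = 11111111111111111111111111011101
  (((c & ~e) | (e & (~a & ~c))) & (~a | ((~d | e) | ~b))) = 01011010010110100000101000001000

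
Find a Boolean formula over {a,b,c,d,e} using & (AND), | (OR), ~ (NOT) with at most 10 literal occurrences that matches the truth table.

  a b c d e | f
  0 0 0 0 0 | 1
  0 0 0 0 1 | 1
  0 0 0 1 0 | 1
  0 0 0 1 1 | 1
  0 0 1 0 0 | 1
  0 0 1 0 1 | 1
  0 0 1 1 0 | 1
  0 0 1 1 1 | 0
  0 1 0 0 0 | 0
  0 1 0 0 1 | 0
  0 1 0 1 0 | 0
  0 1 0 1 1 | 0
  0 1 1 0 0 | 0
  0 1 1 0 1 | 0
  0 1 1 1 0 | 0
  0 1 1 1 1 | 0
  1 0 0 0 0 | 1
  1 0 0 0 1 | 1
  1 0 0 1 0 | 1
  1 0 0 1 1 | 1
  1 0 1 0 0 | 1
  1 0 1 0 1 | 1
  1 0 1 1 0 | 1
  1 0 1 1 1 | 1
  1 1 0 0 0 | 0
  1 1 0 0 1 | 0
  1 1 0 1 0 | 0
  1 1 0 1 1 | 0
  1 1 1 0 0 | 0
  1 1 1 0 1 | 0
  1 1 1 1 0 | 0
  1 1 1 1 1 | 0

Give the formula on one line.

(((b | ~c) | (~e | ((~d & (c | e)) | (a & ~b)))) & ~b)

  ~c = 11110000111100001111000011110000
  (b | ~c) = 11110000111111111111000011111111
  ~e = 10101010101010101010101010101010
  ~d = 11001100110011001100110011001100
  (c | e) = 01011111010111110101111101011111
  (~d & (c | e)) = 01001100010011000100110001001100
  ~b = 11111111000000001111111100000000
  (a & ~b) = 00000000000000001111111100000000
  ((~d & (c | e)) | (a & ~b)) = 01001100010011001111111101001100
  (~e | ((~d & (c | e)) | (a & ~b))) = 11101110111011101111111111101110
  ((b | ~c) | (~e | ((~d & (c | e)) | (a & ~b)))) = 11111110111111111111111111111111
  (((b | ~c) | (~e | ((~d & (c | e)) | (a & ~b)))) & ~b) = 11111110000000001111111100000000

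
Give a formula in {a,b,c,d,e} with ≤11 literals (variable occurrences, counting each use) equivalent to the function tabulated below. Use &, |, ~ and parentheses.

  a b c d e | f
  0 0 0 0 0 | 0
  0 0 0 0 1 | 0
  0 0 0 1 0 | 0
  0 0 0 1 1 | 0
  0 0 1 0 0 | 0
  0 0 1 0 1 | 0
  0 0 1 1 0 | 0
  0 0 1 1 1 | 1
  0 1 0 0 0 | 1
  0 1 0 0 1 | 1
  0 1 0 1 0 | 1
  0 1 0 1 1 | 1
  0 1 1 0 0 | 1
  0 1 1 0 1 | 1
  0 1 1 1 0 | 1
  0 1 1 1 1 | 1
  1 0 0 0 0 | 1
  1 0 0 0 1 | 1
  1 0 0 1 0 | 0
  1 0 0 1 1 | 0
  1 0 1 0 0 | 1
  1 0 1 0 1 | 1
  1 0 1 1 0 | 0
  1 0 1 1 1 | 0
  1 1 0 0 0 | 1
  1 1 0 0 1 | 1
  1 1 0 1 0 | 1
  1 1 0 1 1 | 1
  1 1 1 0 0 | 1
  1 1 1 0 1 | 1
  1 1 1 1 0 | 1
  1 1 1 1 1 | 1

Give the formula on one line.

  ~d = 11001100110011001100110011001100
  (a & ~d) = 00000000000000001100110011001100
  ~b = 11111111000000001111111100000000
  (~b & c) = 00001111000000000000111100000000
  (d & (~b & c)) = 00000011000000000000001100000000
  ~a = 11111111111111110000000000000000
  (~a | ~d) = 11111111111111111100110011001100
  (e & (~a | ~d)) = 01010101010101010100010001000100
  ((d & (~b & c)) & (e & (~a | ~d))) = 00000001000000000000000000000000
  (b | ((d & (~b & c)) & (e & (~a | ~d)))) = 00000001111111110000000011111111
  ((a & ~d) | (b | ((d & (~b & c)) & (e & (~a | ~d))))) = 00000001111111111100110011111111

((a & ~d) | (b | ((d & (~b & c)) & (e & (~a | ~d)))))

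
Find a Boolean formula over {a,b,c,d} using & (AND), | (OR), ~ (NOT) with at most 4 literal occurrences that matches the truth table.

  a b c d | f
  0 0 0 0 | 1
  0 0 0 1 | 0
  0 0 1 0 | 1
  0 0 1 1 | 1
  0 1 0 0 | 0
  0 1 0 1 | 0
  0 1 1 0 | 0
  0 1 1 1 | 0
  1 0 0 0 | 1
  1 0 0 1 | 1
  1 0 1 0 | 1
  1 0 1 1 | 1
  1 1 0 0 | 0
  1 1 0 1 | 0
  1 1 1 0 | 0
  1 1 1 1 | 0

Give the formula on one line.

  ~b = 1111000011110000
  ~d = 1010101010101010
  (a | ~d) = 1010101011111111
  ((a | ~d) | c) = 1011101111111111
  (~b & ((a | ~d) | c)) = 1011000011110000

(~b & ((a | ~d) | c))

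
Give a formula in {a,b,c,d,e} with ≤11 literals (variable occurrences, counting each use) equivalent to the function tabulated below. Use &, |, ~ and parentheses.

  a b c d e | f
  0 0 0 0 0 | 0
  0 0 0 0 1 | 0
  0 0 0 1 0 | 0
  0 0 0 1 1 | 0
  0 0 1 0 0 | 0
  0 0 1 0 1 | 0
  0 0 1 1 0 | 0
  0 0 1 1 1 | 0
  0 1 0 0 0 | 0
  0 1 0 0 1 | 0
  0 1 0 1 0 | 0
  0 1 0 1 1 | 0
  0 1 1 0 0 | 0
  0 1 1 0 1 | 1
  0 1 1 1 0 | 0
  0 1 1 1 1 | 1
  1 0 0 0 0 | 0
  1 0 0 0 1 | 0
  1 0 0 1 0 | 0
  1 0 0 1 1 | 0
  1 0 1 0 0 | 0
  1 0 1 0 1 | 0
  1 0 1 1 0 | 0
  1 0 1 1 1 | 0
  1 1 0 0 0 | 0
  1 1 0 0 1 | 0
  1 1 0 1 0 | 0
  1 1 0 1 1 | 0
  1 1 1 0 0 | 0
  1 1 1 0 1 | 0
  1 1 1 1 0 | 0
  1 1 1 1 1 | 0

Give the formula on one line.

  (c | b) = 00001111111111110000111111111111
  ~c = 11110000111100001111000011110000
  ~a = 11111111111111110000000000000000
  (~c | ~a) = 11111111111111111111000011110000
  (e & (~c | ~a)) = 01010101010101010101000001010000
  ((c | b) & (e & (~c | ~a))) = 00000101010101010000000001010000
  (c & b) = 00000000000011110000000000001111
  (e & (c & b)) = 00000000000001010000000000000101
  (((c | b) & (e & (~c | ~a))) & (e & (c & b))) = 00000000000001010000000000000000

(((c | b) & (e & (~c | ~a))) & (e & (c & b)))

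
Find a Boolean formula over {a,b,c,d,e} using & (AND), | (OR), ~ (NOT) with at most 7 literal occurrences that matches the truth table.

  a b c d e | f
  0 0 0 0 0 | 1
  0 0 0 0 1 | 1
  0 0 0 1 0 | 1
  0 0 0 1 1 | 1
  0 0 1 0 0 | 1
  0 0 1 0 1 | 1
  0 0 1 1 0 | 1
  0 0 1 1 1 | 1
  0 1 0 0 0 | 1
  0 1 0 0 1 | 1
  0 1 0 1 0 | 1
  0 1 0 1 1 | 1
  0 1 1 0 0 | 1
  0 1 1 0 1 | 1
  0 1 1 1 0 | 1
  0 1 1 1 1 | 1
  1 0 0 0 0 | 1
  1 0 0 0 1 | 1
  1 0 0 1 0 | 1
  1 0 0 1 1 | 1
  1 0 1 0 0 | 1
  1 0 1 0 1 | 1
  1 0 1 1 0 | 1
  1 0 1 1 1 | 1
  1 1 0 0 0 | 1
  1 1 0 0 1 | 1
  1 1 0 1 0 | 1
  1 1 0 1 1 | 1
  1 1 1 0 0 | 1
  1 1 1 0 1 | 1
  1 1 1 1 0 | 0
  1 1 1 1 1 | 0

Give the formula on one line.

  ~d = 11001100110011001100110011001100
  ~b = 11111111000000001111111100000000
  (~d | ~b) = 11111111110011001111111111001100
  ~c = 11110000111100001111000011110000
  (~c & b) = 00000000111100000000000011110000
  ~a = 11111111111111110000000000000000
  (~b | ~a) = 11111111111111111111111100000000
  ((~c & b) | (~b | ~a)) = 11111111111111111111111111110000
  ((~d | ~b) | ((~c & b) | (~b | ~a))) = 11111111111111111111111111111100

((~d | ~b) | ((~c & b) | (~b | ~a)))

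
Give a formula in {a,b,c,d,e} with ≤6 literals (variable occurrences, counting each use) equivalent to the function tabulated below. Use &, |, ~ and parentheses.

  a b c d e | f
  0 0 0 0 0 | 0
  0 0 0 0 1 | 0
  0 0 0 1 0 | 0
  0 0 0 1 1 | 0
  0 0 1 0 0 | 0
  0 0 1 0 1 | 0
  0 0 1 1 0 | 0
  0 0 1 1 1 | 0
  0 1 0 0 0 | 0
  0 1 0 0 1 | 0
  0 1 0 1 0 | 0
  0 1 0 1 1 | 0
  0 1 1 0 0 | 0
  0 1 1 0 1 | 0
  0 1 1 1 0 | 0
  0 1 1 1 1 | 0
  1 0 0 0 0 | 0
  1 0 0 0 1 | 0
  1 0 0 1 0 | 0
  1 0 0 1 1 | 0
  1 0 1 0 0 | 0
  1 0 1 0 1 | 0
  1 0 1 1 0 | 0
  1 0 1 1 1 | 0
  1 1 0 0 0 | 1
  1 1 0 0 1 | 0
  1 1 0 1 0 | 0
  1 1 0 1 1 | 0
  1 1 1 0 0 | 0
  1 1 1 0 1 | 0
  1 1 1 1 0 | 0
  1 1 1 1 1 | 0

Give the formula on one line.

((a & ~d) & (((b | ~a) & ~c) & ~e))

  ~d = 11001100110011001100110011001100
  (a & ~d) = 00000000000000001100110011001100
  ~a = 11111111111111110000000000000000
  (b | ~a) = 11111111111111110000000011111111
  ~c = 11110000111100001111000011110000
  ((b | ~a) & ~c) = 11110000111100000000000011110000
  ~e = 10101010101010101010101010101010
  (((b | ~a) & ~c) & ~e) = 10100000101000000000000010100000
  ((a & ~d) & (((b | ~a) & ~c) & ~e)) = 00000000000000000000000010000000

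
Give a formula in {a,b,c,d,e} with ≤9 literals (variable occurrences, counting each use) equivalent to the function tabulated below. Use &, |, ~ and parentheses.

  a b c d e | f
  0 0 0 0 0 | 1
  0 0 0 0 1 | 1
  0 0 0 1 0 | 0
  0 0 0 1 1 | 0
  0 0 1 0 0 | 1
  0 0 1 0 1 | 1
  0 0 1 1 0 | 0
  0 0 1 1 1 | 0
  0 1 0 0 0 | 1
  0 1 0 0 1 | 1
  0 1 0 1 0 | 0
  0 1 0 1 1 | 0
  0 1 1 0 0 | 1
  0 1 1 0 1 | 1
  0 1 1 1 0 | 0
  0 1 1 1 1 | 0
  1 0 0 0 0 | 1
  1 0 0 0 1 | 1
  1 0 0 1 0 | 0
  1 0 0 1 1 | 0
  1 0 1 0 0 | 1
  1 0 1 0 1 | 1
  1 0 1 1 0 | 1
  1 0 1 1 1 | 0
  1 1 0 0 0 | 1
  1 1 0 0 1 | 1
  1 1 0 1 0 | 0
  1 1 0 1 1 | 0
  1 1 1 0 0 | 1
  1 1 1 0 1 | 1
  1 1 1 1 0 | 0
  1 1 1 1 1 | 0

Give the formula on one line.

  ~d = 11001100110011001100110011001100
  (b | e) = 01010101111111110101010111111111
  (c | (b | e)) = 01011111111111110101111111111111
  ~e = 10101010101010101010101010101010
  ((c | (b | e)) & ~e) = 00001010101010100000101010101010
  ~b = 11111111000000001111111100000000
  (a & ~b) = 00000000000000001111111100000000
  (~d | (a & ~b)) = 11001100110011001111111111001100
  (((c | (b | e)) & ~e) & (~d | (a & ~b))) = 00001000100010000000101010001000
  (~d | (((c | (b | e)) & ~e) & (~d | (a & ~b)))) = 11001100110011001100111011001100

(~d | (((c | (b | e)) & ~e) & (~d | (a & ~b))))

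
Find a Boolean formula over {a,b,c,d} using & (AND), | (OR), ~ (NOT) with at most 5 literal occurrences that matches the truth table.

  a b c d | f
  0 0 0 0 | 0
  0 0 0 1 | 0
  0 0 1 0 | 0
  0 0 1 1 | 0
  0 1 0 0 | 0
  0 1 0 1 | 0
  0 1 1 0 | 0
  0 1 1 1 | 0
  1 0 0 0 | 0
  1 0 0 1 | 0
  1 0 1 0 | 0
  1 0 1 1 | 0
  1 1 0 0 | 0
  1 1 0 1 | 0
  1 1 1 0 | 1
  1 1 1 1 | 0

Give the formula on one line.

  (b & c) = 0000001100000011
  ((b & c) & a) = 0000000000000011
  ~d = 1010101010101010
  ~b = 1111000011110000
  (~d | ~b) = 1111101011111010
  (((b & c) & a) & (~d | ~b)) = 0000000000000010

(((b & c) & a) & (~d | ~b))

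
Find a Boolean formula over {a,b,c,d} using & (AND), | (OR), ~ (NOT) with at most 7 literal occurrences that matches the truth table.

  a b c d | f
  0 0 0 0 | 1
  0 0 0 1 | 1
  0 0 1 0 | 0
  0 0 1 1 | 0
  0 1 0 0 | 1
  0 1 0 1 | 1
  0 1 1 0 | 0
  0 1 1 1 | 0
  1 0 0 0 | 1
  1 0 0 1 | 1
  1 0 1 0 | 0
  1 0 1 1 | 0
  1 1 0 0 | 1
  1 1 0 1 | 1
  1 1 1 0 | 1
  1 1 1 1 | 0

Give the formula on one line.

  ~d = 1010101010101010
  (b & ~d) = 0000101000001010
  ((b & ~d) & a) = 0000000000001010
  ~c = 1100110011001100
  (((b & ~d) & a) | ~c) = 1100110011001110

(((b & ~d) & a) | ~c)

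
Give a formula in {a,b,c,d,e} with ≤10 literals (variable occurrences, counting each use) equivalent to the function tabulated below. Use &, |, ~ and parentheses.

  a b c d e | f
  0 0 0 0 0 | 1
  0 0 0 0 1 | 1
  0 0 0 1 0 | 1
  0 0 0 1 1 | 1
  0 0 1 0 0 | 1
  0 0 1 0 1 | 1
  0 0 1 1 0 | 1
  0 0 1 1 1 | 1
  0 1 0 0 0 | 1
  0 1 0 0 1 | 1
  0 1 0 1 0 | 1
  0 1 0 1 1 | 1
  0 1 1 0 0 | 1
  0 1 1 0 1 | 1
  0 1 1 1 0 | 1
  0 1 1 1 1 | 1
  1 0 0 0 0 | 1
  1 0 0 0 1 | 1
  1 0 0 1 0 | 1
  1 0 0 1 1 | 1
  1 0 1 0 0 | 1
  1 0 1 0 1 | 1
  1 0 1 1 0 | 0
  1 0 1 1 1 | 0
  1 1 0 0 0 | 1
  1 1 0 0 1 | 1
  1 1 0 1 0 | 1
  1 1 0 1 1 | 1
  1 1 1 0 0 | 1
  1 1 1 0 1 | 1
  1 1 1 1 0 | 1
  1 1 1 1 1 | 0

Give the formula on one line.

  ~e = 10101010101010101010101010101010
  (a | ~e) = 10101010101010101111111111111111
  ~d = 11001100110011001100110011001100
  ((a | ~e) & ~d) = 10001000100010001100110011001100
  ~a = 11111111111111110000000000000000
  ~c = 11110000111100001111000011110000
  (~a | ~c) = 11111111111111111111000011110000
  (((a | ~e) & ~d) | (~a | ~c)) = 11111111111111111111110011111100
  (~e & b) = 00000000101010100000000010101010
  ((~e & b) | ~d) = 11001100111011101100110011101110
  ((((a | ~e) & ~d) | (~a | ~c)) | ((~e & b) | ~d)) = 11111111111111111111110011111110

((((a | ~e) & ~d) | (~a | ~c)) | ((~e & b) | ~d))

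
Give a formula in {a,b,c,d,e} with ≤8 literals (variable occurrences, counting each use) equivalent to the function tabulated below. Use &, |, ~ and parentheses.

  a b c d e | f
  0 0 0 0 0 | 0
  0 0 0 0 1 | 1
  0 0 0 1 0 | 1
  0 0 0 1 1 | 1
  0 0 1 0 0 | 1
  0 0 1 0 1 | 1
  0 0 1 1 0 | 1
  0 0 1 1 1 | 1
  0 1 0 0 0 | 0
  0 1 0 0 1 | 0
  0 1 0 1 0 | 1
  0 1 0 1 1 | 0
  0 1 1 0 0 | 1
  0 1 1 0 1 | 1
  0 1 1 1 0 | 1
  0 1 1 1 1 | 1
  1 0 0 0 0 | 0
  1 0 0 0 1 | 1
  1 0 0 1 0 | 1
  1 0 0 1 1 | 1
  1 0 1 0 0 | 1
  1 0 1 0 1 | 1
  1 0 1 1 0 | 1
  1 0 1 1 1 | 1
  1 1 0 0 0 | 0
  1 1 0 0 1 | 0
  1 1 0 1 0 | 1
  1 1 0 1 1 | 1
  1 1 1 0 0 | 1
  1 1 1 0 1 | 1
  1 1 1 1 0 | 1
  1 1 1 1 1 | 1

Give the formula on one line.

(((c | ((b & a) & d)) | (~e & d)) | (~b & e))

  (b & a) = 00000000000000000000000011111111
  ((b & a) & d) = 00000000000000000000000000110011
  (c | ((b & a) & d)) = 00001111000011110000111100111111
  ~e = 10101010101010101010101010101010
  (~e & d) = 00100010001000100010001000100010
  ((c | ((b & a) & d)) | (~e & d)) = 00101111001011110010111100111111
  ~b = 11111111000000001111111100000000
  (~b & e) = 01010101000000000101010100000000
  (((c | ((b & a) & d)) | (~e & d)) | (~b & e)) = 01111111001011110111111100111111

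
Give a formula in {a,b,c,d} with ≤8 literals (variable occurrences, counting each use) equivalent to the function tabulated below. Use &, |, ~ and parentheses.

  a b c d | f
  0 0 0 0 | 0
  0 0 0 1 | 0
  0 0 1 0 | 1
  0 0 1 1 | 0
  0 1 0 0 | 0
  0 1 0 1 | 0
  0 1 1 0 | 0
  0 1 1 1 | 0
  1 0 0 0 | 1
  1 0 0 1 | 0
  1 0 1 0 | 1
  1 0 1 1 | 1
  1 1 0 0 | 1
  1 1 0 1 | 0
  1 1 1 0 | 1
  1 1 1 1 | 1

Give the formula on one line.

  (a | b) = 0000111111111111
  (c | (a | b)) = 0011111111111111
  (c & a) = 0000000000110011
  ~b = 1111000011110000
  (~b | a) = 1111000011111111
  ~d = 1010101010101010
  ((~b | a) & ~d) = 1010000010101010
  ((c & a) | ((~b | a) & ~d)) = 1010000010111011
  ((c | (a | b)) & ((c & a) | ((~b | a) & ~d))) = 0010000010111011

((c | (a | b)) & ((c & a) | ((~b | a) & ~d)))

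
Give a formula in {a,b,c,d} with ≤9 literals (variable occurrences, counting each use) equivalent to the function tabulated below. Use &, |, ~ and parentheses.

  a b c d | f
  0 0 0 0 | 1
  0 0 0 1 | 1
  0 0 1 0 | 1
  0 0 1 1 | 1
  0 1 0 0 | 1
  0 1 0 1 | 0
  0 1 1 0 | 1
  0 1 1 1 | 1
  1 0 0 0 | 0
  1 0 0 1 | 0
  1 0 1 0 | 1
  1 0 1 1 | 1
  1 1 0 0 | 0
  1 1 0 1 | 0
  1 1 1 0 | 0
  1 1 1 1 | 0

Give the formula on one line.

  ~b = 1111000011110000
  (c & ~b) = 0011000000110000
  ~a = 1111111100000000
  (~b | c) = 1111001111110011
  ~d = 1010101010101010
  ((~b | c) | ~d) = 1111101111111011
  (~a & ((~b | c) | ~d)) = 1111101100000000
  ((c & ~b) | (~a & ((~b | c) | ~d))) = 1111101100110000

((c & ~b) | (~a & ((~b | c) | ~d)))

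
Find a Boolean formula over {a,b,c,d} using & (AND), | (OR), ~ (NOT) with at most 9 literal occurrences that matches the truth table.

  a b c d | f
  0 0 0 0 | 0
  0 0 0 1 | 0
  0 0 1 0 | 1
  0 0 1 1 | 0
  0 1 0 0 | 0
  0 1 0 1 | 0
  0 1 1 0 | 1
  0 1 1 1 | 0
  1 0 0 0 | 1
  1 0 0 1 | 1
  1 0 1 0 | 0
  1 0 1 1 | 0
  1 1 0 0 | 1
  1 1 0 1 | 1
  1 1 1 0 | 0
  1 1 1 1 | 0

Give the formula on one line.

  ~a = 1111111100000000
  (b | ~a) = 1111111100001111
  ((b | ~a) & a) = 0000000000001111
  (c | ((b | ~a) & a)) = 0011001100111111
  (a | (c | ((b | ~a) & a))) = 0011001111111111
  ~d = 1010101010101010
  ~c = 1100110011001100
  (~d | ~c) = 1110111011101110
  (~c | ~a) = 1111111111001100
  ((~d | ~c) & (~c | ~a)) = 1110111011001100
  ((a | (c | ((b | ~a) & a))) & ((~d | ~c) & (~c | ~a))) = 0010001011001100

((a | (c | ((b | ~a) & a))) & ((~d | ~c) & (~c | ~a)))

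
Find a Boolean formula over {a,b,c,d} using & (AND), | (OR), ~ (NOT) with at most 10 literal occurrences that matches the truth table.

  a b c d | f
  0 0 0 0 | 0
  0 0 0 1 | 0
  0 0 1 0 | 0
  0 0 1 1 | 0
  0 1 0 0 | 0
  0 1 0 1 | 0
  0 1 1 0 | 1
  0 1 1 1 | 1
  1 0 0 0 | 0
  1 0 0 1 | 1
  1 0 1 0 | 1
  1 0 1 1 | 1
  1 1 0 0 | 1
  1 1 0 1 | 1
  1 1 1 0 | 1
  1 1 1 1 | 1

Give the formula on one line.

  (c | a) = 0011001111111111
  (c | d) = 0111011101110111
  ~a = 1111111100000000
  ((c | d) | ~a) = 1111111101110111
  (((c | d) | ~a) & a) = 0000000001110111
  (b | (((c | d) | ~a) & a)) = 0000111101111111
  ((c | a) & (b | (((c | d) | ~a) & a))) = 0000001101111111

((c | a) & (b | (((c | d) | ~a) & a)))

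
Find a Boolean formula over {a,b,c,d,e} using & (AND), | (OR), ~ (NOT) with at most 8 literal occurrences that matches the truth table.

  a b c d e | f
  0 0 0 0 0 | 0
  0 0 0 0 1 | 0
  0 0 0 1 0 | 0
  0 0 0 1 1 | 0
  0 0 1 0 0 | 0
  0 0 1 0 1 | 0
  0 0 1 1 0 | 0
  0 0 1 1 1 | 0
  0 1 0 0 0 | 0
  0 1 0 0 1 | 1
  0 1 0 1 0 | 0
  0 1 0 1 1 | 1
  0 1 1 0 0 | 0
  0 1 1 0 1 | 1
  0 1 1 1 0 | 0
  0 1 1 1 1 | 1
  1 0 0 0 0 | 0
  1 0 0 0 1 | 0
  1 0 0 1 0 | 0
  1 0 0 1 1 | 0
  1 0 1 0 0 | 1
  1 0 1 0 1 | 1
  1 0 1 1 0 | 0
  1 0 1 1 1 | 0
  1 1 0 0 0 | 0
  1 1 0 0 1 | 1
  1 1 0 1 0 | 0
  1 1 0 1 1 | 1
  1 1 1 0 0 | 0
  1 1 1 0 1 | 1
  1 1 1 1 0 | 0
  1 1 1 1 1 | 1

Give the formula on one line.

  ~d = 11001100110011001100110011001100
  (~d & c) = 00001100000011000000110000001100
  ((~d & c) | b) = 00001100111111110000110011111111
  (e & b) = 00000000010101010000000001010101
  ~b = 11111111000000001111111100000000
  (~b & a) = 00000000000000001111111100000000
  ((e & b) | (~b & a)) = 00000000010101011111111101010101
  (((~d & c) | b) & ((e & b) | (~b & a))) = 00000000010101010000110001010101

(((~d & c) | b) & ((e & b) | (~b & a)))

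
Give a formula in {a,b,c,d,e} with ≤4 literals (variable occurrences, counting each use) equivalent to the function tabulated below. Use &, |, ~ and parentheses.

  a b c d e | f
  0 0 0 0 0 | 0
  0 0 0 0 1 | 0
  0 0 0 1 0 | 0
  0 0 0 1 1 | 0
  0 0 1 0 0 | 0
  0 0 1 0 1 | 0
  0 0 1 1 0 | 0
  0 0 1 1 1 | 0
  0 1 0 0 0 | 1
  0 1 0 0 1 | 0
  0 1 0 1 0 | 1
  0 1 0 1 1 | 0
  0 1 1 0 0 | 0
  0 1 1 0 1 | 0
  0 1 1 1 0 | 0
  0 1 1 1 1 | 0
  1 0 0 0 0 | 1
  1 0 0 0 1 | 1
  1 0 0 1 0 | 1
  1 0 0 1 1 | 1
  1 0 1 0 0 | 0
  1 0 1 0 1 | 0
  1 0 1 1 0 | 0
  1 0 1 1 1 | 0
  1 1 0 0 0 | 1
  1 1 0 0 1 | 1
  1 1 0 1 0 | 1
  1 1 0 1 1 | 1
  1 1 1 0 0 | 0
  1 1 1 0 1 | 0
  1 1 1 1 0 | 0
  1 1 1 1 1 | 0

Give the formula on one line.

  ~e = 10101010101010101010101010101010
  (~e & b) = 00000000101010100000000010101010
  ((~e & b) | a) = 00000000101010101111111111111111
  ~c = 11110000111100001111000011110000
  (((~e & b) | a) & ~c) = 00000000101000001111000011110000

(((~e & b) | a) & ~c)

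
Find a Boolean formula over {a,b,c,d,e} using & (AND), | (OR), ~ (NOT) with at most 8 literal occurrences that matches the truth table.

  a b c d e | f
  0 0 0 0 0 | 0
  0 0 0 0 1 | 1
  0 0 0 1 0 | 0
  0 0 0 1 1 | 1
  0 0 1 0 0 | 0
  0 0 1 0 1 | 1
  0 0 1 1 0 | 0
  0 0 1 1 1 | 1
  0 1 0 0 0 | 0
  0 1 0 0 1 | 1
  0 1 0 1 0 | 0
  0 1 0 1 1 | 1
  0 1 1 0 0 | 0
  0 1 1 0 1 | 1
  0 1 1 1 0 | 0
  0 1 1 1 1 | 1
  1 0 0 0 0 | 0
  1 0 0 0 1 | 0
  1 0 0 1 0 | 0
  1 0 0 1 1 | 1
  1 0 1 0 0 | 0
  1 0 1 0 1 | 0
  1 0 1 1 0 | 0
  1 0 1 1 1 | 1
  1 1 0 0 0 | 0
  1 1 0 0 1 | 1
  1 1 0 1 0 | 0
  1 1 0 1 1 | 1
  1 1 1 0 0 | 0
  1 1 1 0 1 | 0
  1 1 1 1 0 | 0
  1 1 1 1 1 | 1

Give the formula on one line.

(e & (~a | ((a & d) | (b & ~c))))

  ~a = 11111111111111110000000000000000
  (a & d) = 00000000000000000011001100110011
  ~c = 11110000111100001111000011110000
  (b & ~c) = 00000000111100000000000011110000
  ((a & d) | (b & ~c)) = 00000000111100000011001111110011
  (~a | ((a & d) | (b & ~c))) = 11111111111111110011001111110011
  (e & (~a | ((a & d) | (b & ~c)))) = 01010101010101010001000101010001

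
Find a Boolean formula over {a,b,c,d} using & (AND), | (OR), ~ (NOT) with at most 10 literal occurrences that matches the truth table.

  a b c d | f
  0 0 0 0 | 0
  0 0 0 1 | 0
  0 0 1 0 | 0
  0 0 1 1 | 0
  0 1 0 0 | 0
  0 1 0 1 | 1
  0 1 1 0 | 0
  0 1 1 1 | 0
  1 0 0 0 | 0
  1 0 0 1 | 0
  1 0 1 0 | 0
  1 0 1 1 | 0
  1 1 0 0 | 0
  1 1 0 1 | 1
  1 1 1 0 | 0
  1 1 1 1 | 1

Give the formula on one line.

  ~b = 1111000011110000
  (c & ~b) = 0011000000110000
  ((c & ~b) | d) = 0111010101110101
  (((c & ~b) | d) & b) = 0000010100000101
  ~a = 1111111100000000
  (~b & ~a) = 1111000000000000
  ((((c & ~b) | d) & b) | (~b & ~a)) = 1111010100000101
  ~c = 1100110011001100
  (b & ~c) = 0000110000001100
  (a | (b & ~c)) = 0000110011111111
  (((((c & ~b) | d) & b) | (~b & ~a)) & (a | (b & ~c))) = 0000010000000101

(((((c & ~b) | d) & b) | (~b & ~a)) & (a | (b & ~c)))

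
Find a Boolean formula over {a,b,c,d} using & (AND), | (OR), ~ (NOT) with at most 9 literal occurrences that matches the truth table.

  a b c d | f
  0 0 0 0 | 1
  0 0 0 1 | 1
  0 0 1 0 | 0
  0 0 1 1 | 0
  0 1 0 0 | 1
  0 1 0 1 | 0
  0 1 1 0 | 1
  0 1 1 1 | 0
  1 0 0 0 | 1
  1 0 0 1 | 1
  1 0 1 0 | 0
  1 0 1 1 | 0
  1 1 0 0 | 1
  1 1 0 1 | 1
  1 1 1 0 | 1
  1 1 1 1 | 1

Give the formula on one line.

  ~c = 1100110011001100
  (b | ~c) = 1100111111001111
  ~d = 1010101010101010
  (a | ~d) = 1010101011111111
  ~b = 1111000011110000
  ~a = 1111111100000000
  (~b & ~a) = 1111000000000000
  ((a | ~d) | (~b & ~a)) = 1111101011111111
  ((b | ~c) & ((a | ~d) | (~b & ~a))) = 1100101011001111

((b | ~c) & ((a | ~d) | (~b & ~a)))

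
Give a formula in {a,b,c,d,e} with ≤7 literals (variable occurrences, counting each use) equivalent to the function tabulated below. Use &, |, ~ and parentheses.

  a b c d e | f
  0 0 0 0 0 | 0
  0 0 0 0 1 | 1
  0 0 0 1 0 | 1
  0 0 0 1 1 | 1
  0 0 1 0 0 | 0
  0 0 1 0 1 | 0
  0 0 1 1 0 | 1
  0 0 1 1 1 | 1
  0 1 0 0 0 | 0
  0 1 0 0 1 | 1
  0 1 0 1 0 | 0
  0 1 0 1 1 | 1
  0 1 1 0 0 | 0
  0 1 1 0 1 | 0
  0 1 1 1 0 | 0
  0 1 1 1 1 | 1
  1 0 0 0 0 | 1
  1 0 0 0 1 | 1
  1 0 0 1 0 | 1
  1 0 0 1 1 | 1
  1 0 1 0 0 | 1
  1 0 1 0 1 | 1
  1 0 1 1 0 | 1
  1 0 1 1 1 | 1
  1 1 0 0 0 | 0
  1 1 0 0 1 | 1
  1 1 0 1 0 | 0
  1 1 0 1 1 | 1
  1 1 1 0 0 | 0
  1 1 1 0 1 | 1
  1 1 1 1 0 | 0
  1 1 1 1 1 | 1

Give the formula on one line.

(((a | (e & ~c)) | d) & (e | ~b))

  ~c = 11110000111100001111000011110000
  (e & ~c) = 01010000010100000101000001010000
  (a | (e & ~c)) = 01010000010100001111111111111111
  ((a | (e & ~c)) | d) = 01110011011100111111111111111111
  ~b = 11111111000000001111111100000000
  (e | ~b) = 11111111010101011111111101010101
  (((a | (e & ~c)) | d) & (e | ~b)) = 01110011010100011111111101010101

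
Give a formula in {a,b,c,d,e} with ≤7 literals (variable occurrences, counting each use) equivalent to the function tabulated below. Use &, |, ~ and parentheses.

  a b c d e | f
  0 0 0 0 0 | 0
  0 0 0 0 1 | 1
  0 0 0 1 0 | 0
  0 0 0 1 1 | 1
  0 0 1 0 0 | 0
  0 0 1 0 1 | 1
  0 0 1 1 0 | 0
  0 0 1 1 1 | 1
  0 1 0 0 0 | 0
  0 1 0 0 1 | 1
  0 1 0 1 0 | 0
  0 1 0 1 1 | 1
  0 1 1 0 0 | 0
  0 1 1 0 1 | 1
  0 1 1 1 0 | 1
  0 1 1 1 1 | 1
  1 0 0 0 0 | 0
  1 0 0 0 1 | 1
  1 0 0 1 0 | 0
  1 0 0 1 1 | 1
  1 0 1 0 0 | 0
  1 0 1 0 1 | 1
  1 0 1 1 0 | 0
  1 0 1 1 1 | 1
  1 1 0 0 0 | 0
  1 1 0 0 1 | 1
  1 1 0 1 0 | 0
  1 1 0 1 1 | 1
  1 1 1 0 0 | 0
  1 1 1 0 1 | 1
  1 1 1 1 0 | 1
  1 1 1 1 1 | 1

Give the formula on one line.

(((c & d) & b) | e)

  (c & d) = 00000011000000110000001100000011
  ((c & d) & b) = 00000000000000110000000000000011
  (((c & d) & b) | e) = 01010101010101110101010101010111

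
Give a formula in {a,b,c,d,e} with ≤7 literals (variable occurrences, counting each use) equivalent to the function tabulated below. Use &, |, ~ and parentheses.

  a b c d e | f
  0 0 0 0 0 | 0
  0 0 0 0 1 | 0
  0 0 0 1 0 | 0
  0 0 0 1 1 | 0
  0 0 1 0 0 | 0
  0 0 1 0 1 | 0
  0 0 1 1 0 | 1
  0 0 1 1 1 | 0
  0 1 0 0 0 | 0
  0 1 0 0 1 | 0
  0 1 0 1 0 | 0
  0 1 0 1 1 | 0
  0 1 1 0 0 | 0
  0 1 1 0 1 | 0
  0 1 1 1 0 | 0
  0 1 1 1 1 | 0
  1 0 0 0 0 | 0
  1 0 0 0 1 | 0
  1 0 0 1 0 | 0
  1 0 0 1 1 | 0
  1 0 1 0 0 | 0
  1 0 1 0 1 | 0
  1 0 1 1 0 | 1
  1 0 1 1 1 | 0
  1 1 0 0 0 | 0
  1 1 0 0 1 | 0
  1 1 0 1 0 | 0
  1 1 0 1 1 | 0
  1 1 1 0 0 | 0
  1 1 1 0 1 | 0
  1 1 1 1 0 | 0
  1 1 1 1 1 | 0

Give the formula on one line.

  ~e = 10101010101010101010101010101010
  (a & e) = 00000000000000000101010101010101
  ~d = 11001100110011001100110011001100
  (~d | c) = 11001111110011111100111111001111
  ((a & e) | (~d | c)) = 11001111110011111101111111011111
  ~b = 11111111000000001111111100000000
  (~b & d) = 00110011000000000011001100000000
  (((a & e) | (~d | c)) & (~b & d)) = 00000011000000000001001100000000
  (~e & (((a & e) | (~d | c)) & (~b & d))) = 00000010000000000000001000000000

(~e & (((a & e) | (~d | c)) & (~b & d)))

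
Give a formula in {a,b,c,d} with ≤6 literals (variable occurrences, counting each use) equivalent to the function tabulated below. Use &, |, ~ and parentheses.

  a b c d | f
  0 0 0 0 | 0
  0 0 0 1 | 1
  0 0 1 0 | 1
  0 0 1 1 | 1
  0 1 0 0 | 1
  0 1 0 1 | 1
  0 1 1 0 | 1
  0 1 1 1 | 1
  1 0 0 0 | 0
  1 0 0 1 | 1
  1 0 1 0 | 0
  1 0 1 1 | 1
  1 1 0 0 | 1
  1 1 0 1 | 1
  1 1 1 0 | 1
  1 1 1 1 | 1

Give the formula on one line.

((d | ((~c | ~a) & c)) | b)

  ~c = 1100110011001100
  ~a = 1111111100000000
  (~c | ~a) = 1111111111001100
  ((~c | ~a) & c) = 0011001100000000
  (d | ((~c | ~a) & c)) = 0111011101010101
  ((d | ((~c | ~a) & c)) | b) = 0111111101011111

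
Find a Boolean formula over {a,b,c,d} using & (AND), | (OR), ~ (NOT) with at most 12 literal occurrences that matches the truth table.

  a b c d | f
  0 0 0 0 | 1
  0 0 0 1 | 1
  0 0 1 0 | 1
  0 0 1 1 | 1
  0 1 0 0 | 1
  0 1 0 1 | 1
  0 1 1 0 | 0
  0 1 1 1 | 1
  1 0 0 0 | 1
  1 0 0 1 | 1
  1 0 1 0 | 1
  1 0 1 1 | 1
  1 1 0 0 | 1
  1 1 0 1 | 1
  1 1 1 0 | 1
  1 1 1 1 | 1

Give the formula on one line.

  (d & b) = 0000010100000101
  (a | (d & b)) = 0000010111111111
  ~c = 1100110011001100
  (~c | a) = 1100110011111111
  ((~c | a) & b) = 0000110000001111
  (~c & d) = 0100010001000100
  ~b = 1111000011110000
  ((~c & d) | ~b) = 1111010011110100
  (((~c | a) & b) | ((~c & d) | ~b)) = 1111110011111111
  ((a | (d & b)) | (((~c | a) & b) | ((~c & d) | ~b))) = 1111110111111111

((a | (d & b)) | (((~c | a) & b) | ((~c & d) | ~b)))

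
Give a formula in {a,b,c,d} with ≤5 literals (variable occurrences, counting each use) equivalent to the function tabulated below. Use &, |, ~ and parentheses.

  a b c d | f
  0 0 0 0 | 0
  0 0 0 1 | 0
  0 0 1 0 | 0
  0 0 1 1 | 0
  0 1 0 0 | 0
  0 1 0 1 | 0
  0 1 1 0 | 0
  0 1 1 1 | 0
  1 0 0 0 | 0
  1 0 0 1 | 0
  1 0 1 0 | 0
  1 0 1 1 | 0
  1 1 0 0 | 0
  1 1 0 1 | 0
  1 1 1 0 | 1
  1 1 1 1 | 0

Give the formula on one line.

(((~d & c) | ~a) & (a & b))

  ~d = 1010101010101010
  (~d & c) = 0010001000100010
  ~a = 1111111100000000
  ((~d & c) | ~a) = 1111111100100010
  (a & b) = 0000000000001111
  (((~d & c) | ~a) & (a & b)) = 0000000000000010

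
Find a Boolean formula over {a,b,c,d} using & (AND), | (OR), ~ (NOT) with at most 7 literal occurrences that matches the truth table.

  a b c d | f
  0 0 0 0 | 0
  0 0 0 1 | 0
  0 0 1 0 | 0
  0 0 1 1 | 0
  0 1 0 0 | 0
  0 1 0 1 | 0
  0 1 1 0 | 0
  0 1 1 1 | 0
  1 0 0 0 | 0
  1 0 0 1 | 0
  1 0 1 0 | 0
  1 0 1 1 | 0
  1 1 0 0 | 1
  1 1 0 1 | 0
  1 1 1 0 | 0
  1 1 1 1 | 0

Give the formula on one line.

((c | (a & (~d & b))) & ~c)

  ~d = 1010101010101010
  (~d & b) = 0000101000001010
  (a & (~d & b)) = 0000000000001010
  (c | (a & (~d & b))) = 0011001100111011
  ~c = 1100110011001100
  ((c | (a & (~d & b))) & ~c) = 0000000000001000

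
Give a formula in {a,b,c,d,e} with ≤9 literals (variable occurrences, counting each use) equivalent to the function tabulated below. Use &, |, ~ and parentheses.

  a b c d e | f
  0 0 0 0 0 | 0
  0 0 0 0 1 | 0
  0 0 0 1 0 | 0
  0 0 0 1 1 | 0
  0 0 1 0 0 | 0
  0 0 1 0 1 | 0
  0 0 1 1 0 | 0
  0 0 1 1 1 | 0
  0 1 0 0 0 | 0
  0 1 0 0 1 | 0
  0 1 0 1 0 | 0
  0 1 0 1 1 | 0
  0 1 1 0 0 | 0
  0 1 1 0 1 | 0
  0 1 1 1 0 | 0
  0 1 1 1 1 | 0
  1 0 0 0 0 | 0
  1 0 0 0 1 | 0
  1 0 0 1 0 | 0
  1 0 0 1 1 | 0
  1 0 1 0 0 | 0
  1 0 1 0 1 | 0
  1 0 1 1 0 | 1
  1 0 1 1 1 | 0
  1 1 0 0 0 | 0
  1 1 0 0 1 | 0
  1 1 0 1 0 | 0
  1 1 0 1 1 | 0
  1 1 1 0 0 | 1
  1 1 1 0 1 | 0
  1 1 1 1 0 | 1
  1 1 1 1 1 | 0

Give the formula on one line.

  ~e = 10101010101010101010101010101010
  (c & ~e) = 00001010000010100000101000001010
  (b & c) = 00000000000011110000000000001111
  ((b & c) | d) = 00110011001111110011001100111111
  ((c & ~e) & ((b & c) | d)) = 00000010000010100000001000001010
  (a & ((c & ~e) & ((b & c) | d))) = 00000000000000000000001000001010

(a & ((c & ~e) & ((b & c) | d)))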